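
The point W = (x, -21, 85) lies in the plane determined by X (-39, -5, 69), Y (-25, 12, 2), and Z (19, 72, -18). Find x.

-51

A normal to the plane is n = XY × XZ = (3680, -2668, 92).
W lies in the plane iff n · XW = 0.
This gives (3680)x + (187680) = 0, so x = -51.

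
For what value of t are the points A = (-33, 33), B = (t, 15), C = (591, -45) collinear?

111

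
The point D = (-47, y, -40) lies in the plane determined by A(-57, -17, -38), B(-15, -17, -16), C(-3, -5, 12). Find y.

-21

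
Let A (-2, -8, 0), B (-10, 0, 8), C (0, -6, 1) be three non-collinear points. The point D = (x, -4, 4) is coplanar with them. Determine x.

-6

Coplanarity requires AB · (AC × AD) = 0.
AB = (-8, 8, 8), AC = (2, 2, 1); the triple product is linear in x with coefficient -8 and constant term -48.
Setting it to zero: x = -6.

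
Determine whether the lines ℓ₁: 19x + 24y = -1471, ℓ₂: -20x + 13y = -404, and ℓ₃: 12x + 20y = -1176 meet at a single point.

No

Intersecting ℓ₁ and ℓ₂: solving the 2×2 system gives (x, y) = (-9427/727, -37096/727).
Substitute into ℓ₃: (12)(-9427/727) + (20)(-37096/727) = -855044/727.
But ℓ₃ requires -1176 ≠ -855044/727, so the three lines have no common point.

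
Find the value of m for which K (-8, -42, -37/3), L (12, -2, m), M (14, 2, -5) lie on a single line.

-17/3

Direction KM = (22, 44, 22/3). From the x-coordinate of L, the parameter along the line is τ = (12 − (-8))/22 = 10/11.
Then m = (-37/3) + 10/11·(22/3) = -17/3.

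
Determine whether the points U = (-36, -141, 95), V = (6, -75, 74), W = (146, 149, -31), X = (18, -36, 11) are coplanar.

A normal to the plane through U, V, W is n = UV × UW = (-2226, 1470, 168).
The plane has equation n·P = -111174. For X: n·X = -91140.
-91140 ≠ -111174, so X is off the plane.

No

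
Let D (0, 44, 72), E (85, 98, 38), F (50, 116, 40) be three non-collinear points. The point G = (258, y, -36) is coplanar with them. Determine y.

Coplanarity requires DE · (DF × DG) = 0.
DE = (85, 54, -34), DF = (50, 72, -32); the triple product is linear in y with coefficient 1020 and constant term -228480.
Setting it to zero: y = 224.

224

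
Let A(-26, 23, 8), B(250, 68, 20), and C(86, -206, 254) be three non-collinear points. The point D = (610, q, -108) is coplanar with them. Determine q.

274

The plane through A, B, C has equation 13818x − 66552y − 68244z = -2435916.
Substituting D: (-66552)q + (15799332) = -2435916, so q = 274.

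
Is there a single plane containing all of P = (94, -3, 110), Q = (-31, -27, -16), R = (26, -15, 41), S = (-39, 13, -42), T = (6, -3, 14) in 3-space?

The plane through P, Q, R has normal n = PQ × PR = (144, -57, -132) and equation n·X = -813.
Checking the remaining points: n·S = -813, n·T = -813.
All equal -813, so all 5 points lie in one plane.

Yes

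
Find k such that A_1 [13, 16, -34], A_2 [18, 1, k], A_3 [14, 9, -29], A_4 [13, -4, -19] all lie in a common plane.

-24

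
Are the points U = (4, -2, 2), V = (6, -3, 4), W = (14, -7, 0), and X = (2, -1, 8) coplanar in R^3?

The four points are coplanar iff the 3×3 determinant with rows UV, UW, UX is zero.
Rows: (2, -1, 2), (10, -5, -2), (-2, 1, 6).
Expanding along the first row: (2)(-28) − (-1)(56) + (2)(0) = 0.
Zero determinant ⇒ coplanar.

Yes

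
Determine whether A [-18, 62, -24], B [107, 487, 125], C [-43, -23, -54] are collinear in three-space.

No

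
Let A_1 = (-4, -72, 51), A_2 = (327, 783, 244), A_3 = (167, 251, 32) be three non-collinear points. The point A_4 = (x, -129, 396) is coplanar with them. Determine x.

-205

A normal to the plane is n = A_1A_2 × A_1A_3 = (-78584, 39292, -39292).
A_4 lies in the plane iff n · A_1A_4 = 0.
This gives (-78584)x + (-16109720) = 0, so x = -205.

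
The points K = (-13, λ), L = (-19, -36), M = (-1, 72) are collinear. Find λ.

0

The three points are collinear iff det[KL; KM] = 0.
This determinant is linear in λ: (18)λ + (0) = 0, so λ = 0.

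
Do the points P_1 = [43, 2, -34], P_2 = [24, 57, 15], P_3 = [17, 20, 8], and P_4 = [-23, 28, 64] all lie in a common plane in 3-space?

Yes

A normal to the plane through P_1, P_2, P_3 is n = P_1P_2 × P_1P_3 = (1428, -476, 1088).
The plane has equation n·P = 23460. For P_4: n·P_4 = 23460.
Equal, so P_4 lies in the plane and all four are coplanar.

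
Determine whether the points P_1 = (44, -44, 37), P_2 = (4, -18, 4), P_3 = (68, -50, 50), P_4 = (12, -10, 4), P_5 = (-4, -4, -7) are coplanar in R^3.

No

The plane through P_1, P_2, P_3 has normal n = P_1P_2 × P_1P_3 = (140, -272, -384) and equation n·P = 3920.
Checking the remaining points: n·P_4 = 2864, n·P_5 = 3216.
Since n·P_4 = 2864 ≠ 3920, P_4 is off the plane and the points are not all coplanar.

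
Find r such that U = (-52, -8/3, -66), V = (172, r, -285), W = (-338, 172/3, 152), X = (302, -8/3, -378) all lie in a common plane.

Normal to plane UWX: n = (-18720, -12060, -21240); plane equation n·P = 2407440.
Requiring n·V = 2407440: (-12060)r + (2833560) = 2407440.
So r = 106/3.

106/3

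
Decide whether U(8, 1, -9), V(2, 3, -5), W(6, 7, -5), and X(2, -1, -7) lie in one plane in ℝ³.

Yes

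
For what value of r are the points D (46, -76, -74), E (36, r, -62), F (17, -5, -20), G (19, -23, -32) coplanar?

Coplanarity ⇔ det[DE; DF; DG] = 0.
Expanding, this is linear in r: (-240)r + (-14880) = 0.
So r = -62.

-62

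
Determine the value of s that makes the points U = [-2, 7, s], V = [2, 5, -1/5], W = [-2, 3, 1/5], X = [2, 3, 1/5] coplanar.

The points are coplanar iff UV · (UW × UX) = 0.
Expanding, this is linear in s: (-8)s + (-24/5) = 0.
So s = -3/5.

-3/5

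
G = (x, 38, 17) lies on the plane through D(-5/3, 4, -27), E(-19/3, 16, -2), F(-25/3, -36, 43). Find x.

-11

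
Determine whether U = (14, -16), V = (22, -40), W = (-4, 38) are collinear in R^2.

UV = (8, -24), UW = (-18, 54).
Twice the signed area of △UVW is (8)(54) − (-24)(-18) = 0.
The triangle is degenerate (zero area), so the points are collinear.

Yes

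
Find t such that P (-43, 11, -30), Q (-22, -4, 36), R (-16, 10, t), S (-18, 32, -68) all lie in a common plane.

0

Coplanarity ⇔ det[PQ; PR; PS] = 0.
Expanding, this is linear in t: (-816)t + (0) = 0.
So t = 0.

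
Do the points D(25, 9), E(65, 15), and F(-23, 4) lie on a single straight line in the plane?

No

DE = (40, 6), DF = (-48, -5).
If collinear, DF would be a scalar multiple of DE. But (40)·(-5) ≠ (6)·(-48) (difference 88), so they are not parallel; the points are not collinear.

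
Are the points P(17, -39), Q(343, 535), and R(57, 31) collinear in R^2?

PQ = (326, 574), PR = (40, 70).
det[PQ; PR] = (326)(70) − (574)(40) = -140.
The determinant is nonzero, so they are not collinear.

No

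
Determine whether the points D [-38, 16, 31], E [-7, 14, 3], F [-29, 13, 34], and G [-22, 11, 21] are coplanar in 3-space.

With D as base: DE = (31, -2, -28), DF = (9, -3, 3), DG = (16, -5, -10).
DF × DG = (45, 138, 3).
DE · (DF × DG) = 1035.
Since 1035 ≠ 0, the four points are not coplanar.

No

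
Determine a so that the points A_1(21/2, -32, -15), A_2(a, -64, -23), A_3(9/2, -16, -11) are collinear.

Collinearity requires A_1A_2 × A_1A_3 = 0; each component is linear in a.
The y-component gives (-4)a + (90) = 0, so a = 45/2.
The remaining components then also vanish.

45/2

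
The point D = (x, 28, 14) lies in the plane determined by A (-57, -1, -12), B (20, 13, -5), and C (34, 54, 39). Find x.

Coplanarity requires AB · (AC × AD) = 0.
AB = (77, 14, 7), AC = (91, 55, 51); the triple product is linear in x with coefficient 329 and constant term 329.
Setting it to zero: x = -1.

-1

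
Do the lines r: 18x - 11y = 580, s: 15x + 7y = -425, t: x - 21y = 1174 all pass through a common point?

No

Lines aᵢx + bᵢy = cᵢ with pairwise distinct directions are concurrent exactly when det[aᵢ bᵢ cᵢ] = 0.
Here the determinant is -1101.
Nonzero, so no common point exists.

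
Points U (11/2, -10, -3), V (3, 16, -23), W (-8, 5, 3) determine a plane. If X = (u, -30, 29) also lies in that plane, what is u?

A normal to the plane is n = UV × UW = (456, 285, 627/2).
X lies in the plane iff n · UX = 0.
This gives (456)u + (1824) = 0, so u = -4.

-4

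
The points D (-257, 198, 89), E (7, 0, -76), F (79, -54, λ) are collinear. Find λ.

Direction DE = (264, -198, -165). From the x-coordinate of F, the parameter along the line is τ = (79 − (-257))/264 = 14/11.
Then λ = 89 + 14/11·(-165) = -121.

-121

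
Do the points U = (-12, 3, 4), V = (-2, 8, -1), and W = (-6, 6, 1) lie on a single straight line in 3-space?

UV = (10, 5, -5), UW = (6, 3, -3).
Each component of UW is 3/5 times the corresponding component of UV, so UW = 3/5·UV and the points are collinear.

Yes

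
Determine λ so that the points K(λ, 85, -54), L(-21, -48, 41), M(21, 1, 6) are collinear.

93

Collinearity requires KL × KM = 0; each component is linear in λ.
The y-component gives (-35)λ + (3255) = 0, so λ = 93.
The remaining components then also vanish.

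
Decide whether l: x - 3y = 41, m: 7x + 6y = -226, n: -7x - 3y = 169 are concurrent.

Intersecting l and m: solving the 2×2 system gives (x, y) = (-16, -19).
Substitute into n: (-7)(-16) + (-3)(-19) = 169.
This equals 169, so (-16, -19) lies on all three lines and they are concurrent.

Yes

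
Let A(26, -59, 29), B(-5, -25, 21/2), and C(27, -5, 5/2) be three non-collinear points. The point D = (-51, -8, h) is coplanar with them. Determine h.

-1/2

Coplanarity requires AB · (AC × AD) = 0.
AB = (-31, 34, -37/2), AC = (1, 54, -53/2); the triple product is linear in h with coefficient -1708 and constant term -854.
Setting it to zero: h = -1/2.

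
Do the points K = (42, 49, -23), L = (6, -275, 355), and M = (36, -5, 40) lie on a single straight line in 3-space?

KL = (-36, -324, 378), KM = (-6, -54, 63).
Each component of KM is 1/6 times the corresponding component of KL, so KM = 1/6·KL and the points are collinear.

Yes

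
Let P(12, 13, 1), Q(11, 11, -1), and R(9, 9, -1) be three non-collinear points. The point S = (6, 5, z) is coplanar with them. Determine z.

The plane through P, Q, R has equation −4x + 4y − 2z = 2.
Substituting S: (-2)z + (-4) = 2, so z = -3.

-3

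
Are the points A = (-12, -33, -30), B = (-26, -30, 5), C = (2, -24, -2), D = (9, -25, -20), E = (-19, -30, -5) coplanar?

No

The plane through A, B, C has normal n = AB × AC = (-231, 882, -168) and equation n·P = -21294.
Checking the remaining points: n·D = -20769, n·E = -21231.
Since n·D = -20769 ≠ -21294, D is off the plane and the points are not all coplanar.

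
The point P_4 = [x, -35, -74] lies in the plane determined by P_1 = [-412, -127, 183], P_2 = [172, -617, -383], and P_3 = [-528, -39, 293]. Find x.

The plane through P_1, P_2, P_3 has equation −4092x + 1416y − 5448z = 509088.
Substituting P_4: (-4092)x + (353592) = 509088, so x = -38.

-38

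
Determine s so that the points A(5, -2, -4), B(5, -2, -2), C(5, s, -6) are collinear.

-2

Collinearity requires AB × AC = 0; each component is linear in s.
The x-component gives (-2)s + (-4) = 0, so s = -2.
The remaining components then also vanish.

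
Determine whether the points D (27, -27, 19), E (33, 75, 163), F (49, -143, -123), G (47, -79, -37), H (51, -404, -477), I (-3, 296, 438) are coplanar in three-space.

The plane through D, E, F has normal n = DE × DF = (2220, 4020, -2940) and equation n·P = -104460.
Checking the remaining points: n·G = -104460, n·H = -108480, n·I = -104460.
Since n·H = -108480 ≠ -104460, H is off the plane and the points are not all coplanar.

No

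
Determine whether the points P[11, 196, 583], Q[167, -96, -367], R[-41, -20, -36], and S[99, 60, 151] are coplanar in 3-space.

No

The four points are coplanar iff the 3×3 determinant with rows PQ, PR, PS is zero.
Rows: (156, -292, -950), (-52, -216, -619), (88, -136, -432).
Expanding along the first row: (156)(9128) − (-292)(76936) + (-950)(26080) = -886720.
Nonzero ⇒ not coplanar.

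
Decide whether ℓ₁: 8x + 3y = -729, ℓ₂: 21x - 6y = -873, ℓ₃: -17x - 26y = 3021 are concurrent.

Yes

Lines aᵢx + bᵢy = cᵢ with pairwise distinct directions are concurrent exactly when det[aᵢ bᵢ cᵢ] = 0.
Here the determinant is 0.
It vanishes, so the lines are concurrent at (-63, -75).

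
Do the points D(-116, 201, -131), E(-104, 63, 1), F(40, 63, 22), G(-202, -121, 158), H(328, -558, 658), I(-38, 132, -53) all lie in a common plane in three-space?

No

The plane through D, E, F has normal n = DE × DF = (-2898, 18756, 19872) and equation n·P = 1502892.
Checking the remaining points: n·G = 1455696, n·H = 1659384, n·I = 1532700.
Since n·G = 1455696 ≠ 1502892, G is off the plane and the points are not all coplanar.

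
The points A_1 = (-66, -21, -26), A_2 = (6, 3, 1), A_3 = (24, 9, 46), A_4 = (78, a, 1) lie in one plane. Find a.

Normal to plane A_1A_2A_3: n = (918, -2754, 0); plane equation n·P = -2754.
Requiring n·A_4 = -2754: (-2754)a + (71604) = -2754.
So a = 27.

27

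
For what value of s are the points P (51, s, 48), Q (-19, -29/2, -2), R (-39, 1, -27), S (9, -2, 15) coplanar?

5/2

Coplanarity ⇔ det[PQ; PR; PS] = 0.
Expanding, this is linear in s: (360)s + (-900) = 0.
So s = 5/2.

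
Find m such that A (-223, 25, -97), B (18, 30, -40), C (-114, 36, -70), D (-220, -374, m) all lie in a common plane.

-152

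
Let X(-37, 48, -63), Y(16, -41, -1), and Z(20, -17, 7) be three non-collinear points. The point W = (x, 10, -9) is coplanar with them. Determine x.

The plane through X, Y, Z has equation −2200x − 176y + 1628z = -29612.
Substituting W: (-2200)x + (-16412) = -29612, so x = 6.

6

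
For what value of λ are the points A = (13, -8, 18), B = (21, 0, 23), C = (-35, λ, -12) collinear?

Collinearity requires AB × AC = 0; each component is linear in λ.
The x-component gives (-5)λ + (-280) = 0, so λ = -56.
The remaining components then also vanish.

-56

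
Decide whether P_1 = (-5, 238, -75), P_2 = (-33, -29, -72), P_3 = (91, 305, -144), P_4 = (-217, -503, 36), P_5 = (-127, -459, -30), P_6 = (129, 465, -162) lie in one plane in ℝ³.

The plane through P_1, P_2, P_3 has normal n = P_1P_2 × P_1P_3 = (18222, -1644, 23756) and equation n·P = -2264082.
Checking the remaining points: n·P_4 = -2272026, n·P_5 = -2272278, n·P_6 = -2262294.
Since n·P_4 = -2272026 ≠ -2264082, P_4 is off the plane and the points are not all coplanar.

No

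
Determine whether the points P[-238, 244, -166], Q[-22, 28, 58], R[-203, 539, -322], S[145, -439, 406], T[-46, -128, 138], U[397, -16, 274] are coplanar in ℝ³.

Yes

The plane through P, Q, R has normal n = PQ × PR = (-32384, 41536, 71280) and equation n·X = 6009696.
Checking the remaining points: n·S = 6009696, n·T = 6009696, n·U = 6009696.
All equal 6009696, so all 6 points lie in one plane.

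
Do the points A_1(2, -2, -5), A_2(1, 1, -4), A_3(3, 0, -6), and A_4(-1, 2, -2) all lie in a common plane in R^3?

A normal to the plane through A_1, A_2, A_3 is n = A_1A_2 × A_1A_3 = (-5, 0, -5).
The plane has equation n·P = 15. For A_4: n·A_4 = 15.
Equal, so A_4 lies in the plane and all four are coplanar.

Yes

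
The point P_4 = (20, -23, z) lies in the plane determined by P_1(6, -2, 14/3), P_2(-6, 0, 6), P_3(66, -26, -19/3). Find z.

-8/3

Coplanarity requires P_1P_2 · (P_1P_3 × P_1P_4) = 0.
P_1P_2 = (-12, 2, 4/3), P_1P_3 = (60, -24, -11); the triple product is linear in z with coefficient 168 and constant term 448.
Setting it to zero: z = -8/3.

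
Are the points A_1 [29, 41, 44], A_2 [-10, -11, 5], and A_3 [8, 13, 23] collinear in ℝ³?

Yes

A_1A_2 = (-39, -52, -39), A_1A_3 = (-21, -28, -21).
Each component of A_1A_3 is 7/13 times the corresponding component of A_1A_2, so A_1A_3 = 7/13·A_1A_2 and the points are collinear.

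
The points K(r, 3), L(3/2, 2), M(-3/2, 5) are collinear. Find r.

1/2

The three points are collinear iff det[KL; KM] = 0.
This determinant is linear in r: (-3)r + (3/2) = 0, so r = 1/2.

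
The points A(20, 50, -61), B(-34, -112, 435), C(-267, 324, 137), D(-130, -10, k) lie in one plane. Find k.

479

Coplanarity ⇔ det[AB; AC; AD] = 0.
Expanding, this is linear in k: (-61290)k + (29357910) = 0.
So k = 479.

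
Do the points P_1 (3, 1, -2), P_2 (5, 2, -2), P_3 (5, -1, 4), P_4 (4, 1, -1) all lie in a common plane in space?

The four points are coplanar iff the 3×3 determinant with rows P_1P_2, P_1P_3, P_1P_4 is zero.
Rows: (2, 1, 0), (2, -2, 6), (1, 0, 1).
Expanding along the first row: (2)(-2) − (1)(-4) + (0)(2) = 0.
Zero determinant ⇒ coplanar.

Yes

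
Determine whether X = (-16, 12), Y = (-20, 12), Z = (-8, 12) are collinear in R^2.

XY = (-4, 0), XZ = (8, 0).
Checking proportionality: XZ = -2·XY, so the vectors are parallel and the points are collinear.

Yes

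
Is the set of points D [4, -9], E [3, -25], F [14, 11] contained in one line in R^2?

No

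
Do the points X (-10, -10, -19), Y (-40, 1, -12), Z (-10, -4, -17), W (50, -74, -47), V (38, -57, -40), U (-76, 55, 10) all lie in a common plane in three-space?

Yes

The plane through X, Y, Z has normal n = XY × XZ = (-20, 60, -180) and equation n·P = 3020.
Checking the remaining points: n·W = 3020, n·V = 3020, n·U = 3020.
All equal 3020, so all 6 points lie in one plane.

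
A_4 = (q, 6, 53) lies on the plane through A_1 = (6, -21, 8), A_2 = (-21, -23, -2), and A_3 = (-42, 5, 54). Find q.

-57

Coplanarity requires A_1A_2 · (A_1A_3 × A_1A_4) = 0.
A_1A_2 = (-27, -2, -10), A_1A_3 = (-48, 26, 46); the triple product is linear in q with coefficient 168 and constant term 9576.
Setting it to zero: q = -57.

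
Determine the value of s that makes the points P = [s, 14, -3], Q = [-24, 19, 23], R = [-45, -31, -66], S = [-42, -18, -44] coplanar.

The points are coplanar iff PQ · (PR × PS) = 0.
Expanding, this is linear in s: (-57)s + (-3591) = 0.
So s = -63.

-63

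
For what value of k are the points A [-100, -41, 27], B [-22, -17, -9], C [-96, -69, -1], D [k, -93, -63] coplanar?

Normal to plane ABC: n = (-1680, 2040, -2280); plane equation n·P = 22800.
Requiring n·D = 22800: (-1680)k + (-46080) = 22800.
So k = -41.

-41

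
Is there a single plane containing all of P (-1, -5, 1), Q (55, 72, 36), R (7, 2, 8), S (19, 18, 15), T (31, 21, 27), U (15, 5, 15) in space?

The plane through P, Q, R has normal n = PQ × PR = (294, -112, -224) and equation n·X = 42.
Checking the remaining points: n·S = 210, n·T = 714, n·U = 490.
Since n·S = 210 ≠ 42, S is off the plane and the points are not all coplanar.

No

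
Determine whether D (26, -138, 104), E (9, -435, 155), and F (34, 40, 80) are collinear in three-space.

DE = (-17, -297, 51), DF = (8, 178, -24).
DE × DF = (-1950, 0, -650).
The cross product is nonzero, so the points do not lie on one line.

No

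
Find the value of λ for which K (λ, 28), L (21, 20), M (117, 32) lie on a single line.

85

The three points are collinear iff det[KL; KM] = 0.
This determinant is linear in λ: (-12)λ + (1020) = 0, so λ = 85.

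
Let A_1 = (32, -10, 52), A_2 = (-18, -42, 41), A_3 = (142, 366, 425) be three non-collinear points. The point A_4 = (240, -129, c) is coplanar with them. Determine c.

-190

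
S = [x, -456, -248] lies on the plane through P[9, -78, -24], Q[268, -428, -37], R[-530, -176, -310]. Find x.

The plane through P, Q, R has equation 98826x + 81081y − 214032z = -298116.
Substituting S: (98826)x + (16107000) = -298116, so x = -166.

-166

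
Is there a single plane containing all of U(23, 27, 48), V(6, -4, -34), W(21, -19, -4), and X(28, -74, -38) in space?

Yes

With U as base: UV = (-17, -31, -82), UW = (-2, -46, -52), UX = (5, -101, -86).
UW × UX = (-1296, -432, 432).
UV · (UW × UX) = 0.
The scalar triple product vanishes, so the four points are coplanar.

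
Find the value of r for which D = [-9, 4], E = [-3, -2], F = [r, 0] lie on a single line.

Collinearity: (F − D) must be parallel to (E − D) = (6, -6).
Cross-multiplying the components: (r − (-9))·(-6) = (-4)·(6).
Solving gives r = -5.

-5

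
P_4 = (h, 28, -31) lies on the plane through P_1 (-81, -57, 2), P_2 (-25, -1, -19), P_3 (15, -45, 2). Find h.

A normal to the plane is n = P_1P_2 × P_1P_3 = (252, -2016, -4704).
P_4 lies in the plane iff n · P_1P_4 = 0.
This gives (252)h + (4284) = 0, so h = -17.

-17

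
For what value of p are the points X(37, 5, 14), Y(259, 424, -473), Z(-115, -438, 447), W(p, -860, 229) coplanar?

377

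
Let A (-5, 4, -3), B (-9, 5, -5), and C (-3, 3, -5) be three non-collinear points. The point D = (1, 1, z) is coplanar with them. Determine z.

-9

The plane through A, B, C has equation −4x − 12y + 2z = -34.
Substituting D: (2)z + (-16) = -34, so z = -9.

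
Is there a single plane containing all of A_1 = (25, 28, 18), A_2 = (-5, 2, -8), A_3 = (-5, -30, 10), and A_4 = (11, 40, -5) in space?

No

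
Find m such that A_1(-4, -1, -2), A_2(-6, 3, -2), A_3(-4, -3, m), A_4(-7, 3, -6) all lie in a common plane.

The points are coplanar iff A_1A_2 · (A_1A_3 × A_1A_4) = 0.
Expanding, this is linear in m: (-4)m + (-24) = 0.
So m = -6.

-6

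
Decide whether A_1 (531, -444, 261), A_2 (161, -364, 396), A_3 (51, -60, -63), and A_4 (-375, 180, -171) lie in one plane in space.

Yes

With A_1 as base: A_1A_2 = (-370, 80, 135), A_1A_3 = (-480, 384, -324), A_1A_4 = (-906, 624, -432).
A_1A_3 × A_1A_4 = (36288, 86184, 48384).
A_1A_2 · (A_1A_3 × A_1A_4) = 0.
The scalar triple product vanishes, so the four points are coplanar.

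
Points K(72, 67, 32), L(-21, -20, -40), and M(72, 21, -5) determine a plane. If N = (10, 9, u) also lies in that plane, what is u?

-16

The plane through K, L, M has equation −93x − 3441y + 4278z = -100347.
Substituting N: (4278)u + (-31899) = -100347, so u = -16.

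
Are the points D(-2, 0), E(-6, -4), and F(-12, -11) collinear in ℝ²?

DE = (-4, -4), DF = (-10, -11).
det[DE; DF] = (-4)(-11) − (-4)(-10) = 4.
The determinant is nonzero, so they are not collinear.

No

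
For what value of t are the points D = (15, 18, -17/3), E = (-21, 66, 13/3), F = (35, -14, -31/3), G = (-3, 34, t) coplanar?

Normal to plane DEF: n = (96, 32, 192); plane equation n·P = 928.
Requiring n·G = 928: (192)t + (800) = 928.
So t = 2/3.

2/3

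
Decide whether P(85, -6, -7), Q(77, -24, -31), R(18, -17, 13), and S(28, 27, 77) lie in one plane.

Yes

With P as base: PQ = (-8, -18, -24), PR = (-67, -11, 20), PS = (-57, 33, 84).
PR × PS = (-1584, 4488, -2838).
PQ · (PR × PS) = 0.
The scalar triple product vanishes, so the four points are coplanar.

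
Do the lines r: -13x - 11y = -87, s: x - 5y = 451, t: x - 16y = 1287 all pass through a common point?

Yes

Intersecting r and s: solving the 2×2 system gives (x, y) = (71, -76).
Substitute into t: (1)(71) + (-16)(-76) = 1287.
This equals 1287, so (71, -76) lies on all three lines and they are concurrent.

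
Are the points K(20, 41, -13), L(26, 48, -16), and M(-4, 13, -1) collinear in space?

Yes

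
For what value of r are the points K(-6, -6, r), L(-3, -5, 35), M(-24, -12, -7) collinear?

29

Direction LM = (-21, -7, -42). From the x-coordinate of K, the parameter along the line is τ = (-6 − (-3))/(-21) = 1/7.
Then r = 35 + 1/7·(-42) = 29.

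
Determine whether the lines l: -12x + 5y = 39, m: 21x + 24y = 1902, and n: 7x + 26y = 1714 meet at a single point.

No

Intersecting l and m: solving the 2×2 system gives (x, y) = (2858/131, 7881/131).
Substitute into n: (7)(2858/131) + (26)(7881/131) = 224912/131.
But n requires 1714 ≠ 224912/131, so the three lines have no common point.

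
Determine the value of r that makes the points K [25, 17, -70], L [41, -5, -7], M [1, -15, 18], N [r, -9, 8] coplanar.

90

Normal to plane KLM: n = (80, -2920, -1040); plane equation n·P = 25160.
Requiring n·N = 25160: (80)r + (17960) = 25160.
So r = 90.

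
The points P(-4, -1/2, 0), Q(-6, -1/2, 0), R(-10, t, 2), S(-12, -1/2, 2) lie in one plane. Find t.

-1/2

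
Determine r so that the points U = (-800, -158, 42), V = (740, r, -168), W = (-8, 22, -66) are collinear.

Collinearity requires UV × UW = 0; each component is linear in r.
The x-component gives (-108)r + (20736) = 0, so r = 192.
The remaining components then also vanish.

192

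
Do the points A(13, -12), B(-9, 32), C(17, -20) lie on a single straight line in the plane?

Yes

AB = (-22, 44), AC = (4, -8).
det[AB; AC] = (-22)(-8) − (44)(4) = 0.
The determinant is zero, so the points are collinear.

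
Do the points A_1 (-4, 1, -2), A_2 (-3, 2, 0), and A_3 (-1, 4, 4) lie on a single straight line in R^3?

A_1A_2 = (1, 1, 2), A_1A_3 = (3, 3, 6).
A_1A_2 × A_1A_3 = (0, 0, 0).
The cross product vanishes, so the three points are collinear.

Yes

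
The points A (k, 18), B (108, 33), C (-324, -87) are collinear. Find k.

The three points are collinear iff det[AB; AC] = 0.
This determinant is linear in k: (120)k + (-6480) = 0, so k = 54.

54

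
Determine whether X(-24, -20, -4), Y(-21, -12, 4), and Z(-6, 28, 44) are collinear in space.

XY = (3, 8, 8), XZ = (18, 48, 48).
XY × XZ = (0, 0, 0).
The cross product vanishes, so the three points are collinear.

Yes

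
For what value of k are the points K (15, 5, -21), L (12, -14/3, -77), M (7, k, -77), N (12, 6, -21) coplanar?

-3

The points are coplanar iff KL · (KM × KN) = 0.
Expanding, this is linear in k: (-168)k + (-504) = 0.
So k = -3.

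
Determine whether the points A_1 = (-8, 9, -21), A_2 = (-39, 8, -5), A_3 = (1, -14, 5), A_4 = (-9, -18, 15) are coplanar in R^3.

Yes

With A_1 as base: A_1A_2 = (-31, -1, 16), A_1A_3 = (9, -23, 26), A_1A_4 = (-1, -27, 36).
A_1A_3 × A_1A_4 = (-126, -350, -266).
A_1A_2 · (A_1A_3 × A_1A_4) = 0.
The scalar triple product vanishes, so the four points are coplanar.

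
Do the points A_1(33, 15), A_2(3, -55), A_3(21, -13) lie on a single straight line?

A_1A_2 = (-30, -70), A_1A_3 = (-12, -28).
Twice the signed area of △A_1A_2A_3 is (-30)(-28) − (-70)(-12) = 0.
The triangle is degenerate (zero area), so the points are collinear.

Yes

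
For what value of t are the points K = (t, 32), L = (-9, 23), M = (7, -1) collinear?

-15

The three points are collinear iff det[KL; KM] = 0.
This determinant is linear in t: (24)t + (360) = 0, so t = -15.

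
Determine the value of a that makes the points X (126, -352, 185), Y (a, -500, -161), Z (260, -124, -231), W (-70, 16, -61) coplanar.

636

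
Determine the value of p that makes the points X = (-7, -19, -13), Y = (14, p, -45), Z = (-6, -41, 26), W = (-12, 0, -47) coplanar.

0

Coplanarity ⇔ det[XY; XZ; XW] = 0.
Expanding, this is linear in p: (-161)p + (0) = 0.
So p = 0.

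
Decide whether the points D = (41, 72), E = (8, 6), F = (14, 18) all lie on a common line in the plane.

DE = (-33, -66), DF = (-27, -54).
Twice the signed area of △DEF is (-33)(-54) − (-66)(-27) = 0.
The triangle is degenerate (zero area), so the points are collinear.

Yes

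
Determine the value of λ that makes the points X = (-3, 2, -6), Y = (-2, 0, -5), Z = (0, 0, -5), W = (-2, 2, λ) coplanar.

-6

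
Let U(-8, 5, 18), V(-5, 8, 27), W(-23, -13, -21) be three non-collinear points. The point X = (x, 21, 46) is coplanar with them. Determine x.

Coplanarity requires UV · (UW × UX) = 0.
UV = (3, 3, 9), UW = (-15, -18, -39); the triple product is linear in x with coefficient 45 and constant term -180.
Setting it to zero: x = 4.

4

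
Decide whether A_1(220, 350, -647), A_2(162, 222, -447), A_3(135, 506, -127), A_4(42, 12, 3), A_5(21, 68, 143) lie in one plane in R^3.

Yes

The plane through A_1, A_2, A_3 has normal n = A_1A_2 × A_1A_3 = (-97760, 13160, -19928) and equation n·P = -4007784.
Checking the remaining points: n·A_4 = -4007784, n·A_5 = -4007784.
All equal -4007784, so all 5 points lie in one plane.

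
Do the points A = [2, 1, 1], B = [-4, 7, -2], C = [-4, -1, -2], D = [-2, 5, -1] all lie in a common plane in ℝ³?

Yes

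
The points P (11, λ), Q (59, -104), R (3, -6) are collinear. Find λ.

The three points are collinear iff det[PQ; PR] = 0.
This determinant is linear in λ: (-56)λ + (-1120) = 0, so λ = -20.

-20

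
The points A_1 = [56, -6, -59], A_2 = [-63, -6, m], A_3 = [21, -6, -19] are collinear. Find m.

77

Collinearity requires A_1A_2 × A_1A_3 = 0; each component is linear in m.
The y-component gives (-35)m + (2695) = 0, so m = 77.
The remaining components then also vanish.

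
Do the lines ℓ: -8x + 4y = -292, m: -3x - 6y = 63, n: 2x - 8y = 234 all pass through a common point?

Yes

Lines aᵢx + bᵢy = cᵢ with pairwise distinct directions are concurrent exactly when det[aᵢ bᵢ cᵢ] = 0.
Here the determinant is 0.
It vanishes, so the lines are concurrent at (25, -23).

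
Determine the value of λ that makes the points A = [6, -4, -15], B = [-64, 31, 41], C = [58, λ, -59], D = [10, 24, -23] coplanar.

-15

Coplanarity ⇔ det[AB; AC; AD] = 0.
Expanding, this is linear in λ: (336)λ + (5040) = 0.
So λ = -15.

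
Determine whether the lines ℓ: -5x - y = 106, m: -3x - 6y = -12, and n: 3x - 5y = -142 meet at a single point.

Intersecting ℓ and m: solving the 2×2 system gives (x, y) = (-24, 14).
Substitute into n: (3)(-24) + (-5)(14) = -142.
This equals -142, so (-24, 14) lies on all three lines and they are concurrent.

Yes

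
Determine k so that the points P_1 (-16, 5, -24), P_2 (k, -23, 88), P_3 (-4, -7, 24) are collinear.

12

Collinearity requires P_1P_2 × P_1P_3 = 0; each component is linear in k.
The y-component gives (-48)k + (576) = 0, so k = 12.
The remaining components then also vanish.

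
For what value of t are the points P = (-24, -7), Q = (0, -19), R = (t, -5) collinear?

Collinearity: (R − P) must be parallel to (Q − P) = (24, -12).
Cross-multiplying the components: (t − (-24))·(-12) = (2)·(24).
Solving gives t = -28.

-28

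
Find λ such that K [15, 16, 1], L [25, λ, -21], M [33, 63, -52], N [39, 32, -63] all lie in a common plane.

The points are coplanar iff KL · (KM × KN) = 0.
Expanding, this is linear in λ: (-120)λ + (-1200) = 0.
So λ = -10.

-10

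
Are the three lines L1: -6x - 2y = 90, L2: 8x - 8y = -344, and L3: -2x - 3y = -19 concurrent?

Yes

Intersecting L1 and L2: solving the 2×2 system gives (x, y) = (-22, 21).
Substitute into L3: (-2)(-22) + (-3)(21) = -19.
This equals -19, so (-22, 21) lies on all three lines and they are concurrent.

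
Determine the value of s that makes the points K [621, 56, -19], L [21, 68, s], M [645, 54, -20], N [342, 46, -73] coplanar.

-69

Coplanarity ⇔ det[KL; KM; KN] = 0.
Expanding, this is linear in s: (-798)s + (-55062) = 0.
So s = -69.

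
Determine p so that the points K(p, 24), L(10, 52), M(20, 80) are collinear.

Collinearity: (K − L) must be parallel to (M − L) = (10, 28).
Cross-multiplying the components: (p − 10)·(28) = (-28)·(10).
Solving gives p = 0.

0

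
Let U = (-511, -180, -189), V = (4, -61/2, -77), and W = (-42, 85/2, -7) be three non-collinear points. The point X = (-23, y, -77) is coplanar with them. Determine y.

-32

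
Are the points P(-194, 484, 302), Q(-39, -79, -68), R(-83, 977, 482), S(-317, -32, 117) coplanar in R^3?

No

The four points are coplanar iff the 3×3 determinant with rows PQ, PR, PS is zero.
Rows: (155, -563, -370), (111, 493, 180), (-123, -516, -185).
Expanding along the first row: (155)(1675) − (-563)(1605) + (-370)(3363) = -81070.
Nonzero ⇒ not coplanar.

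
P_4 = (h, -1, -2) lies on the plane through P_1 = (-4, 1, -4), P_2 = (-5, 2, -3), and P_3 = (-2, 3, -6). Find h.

-6

The plane through P_1, P_2, P_3 has equation −4x − 4z = 32.
Substituting P_4: (-4)h + (8) = 32, so h = -6.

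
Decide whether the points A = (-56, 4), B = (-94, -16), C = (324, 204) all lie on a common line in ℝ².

Yes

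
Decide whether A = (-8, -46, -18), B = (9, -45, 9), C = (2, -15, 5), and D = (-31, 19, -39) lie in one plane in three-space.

The four points are coplanar iff the 3×3 determinant with rows AB, AC, AD is zero.
Rows: (17, 1, 27), (10, 31, 23), (-23, 65, -21).
Expanding along the first row: (17)(-2146) − (1)(319) + (27)(1363) = 0.
Zero determinant ⇒ coplanar.

Yes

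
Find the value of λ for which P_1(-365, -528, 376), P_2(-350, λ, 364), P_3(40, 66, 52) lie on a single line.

Collinearity requires P_1P_2 × P_1P_3 = 0; each component is linear in λ.
The x-component gives (-324)λ + (-163944) = 0, so λ = -506.
The remaining components then also vanish.

-506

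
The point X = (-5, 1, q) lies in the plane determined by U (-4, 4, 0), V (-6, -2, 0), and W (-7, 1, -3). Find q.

0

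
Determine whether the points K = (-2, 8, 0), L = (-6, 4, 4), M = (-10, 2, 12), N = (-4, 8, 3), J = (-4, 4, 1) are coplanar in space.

No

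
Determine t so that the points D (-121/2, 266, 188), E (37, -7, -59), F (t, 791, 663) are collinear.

Direction DE = (195/2, -273, -247). From the y-coordinate of F, the parameter along the line is τ = (791 − 266)/(-273) = -25/13.
Then t = (-121/2) + (-25/13)·(195/2) = -248.

-248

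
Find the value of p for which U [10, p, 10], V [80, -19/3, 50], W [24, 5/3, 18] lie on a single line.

Collinearity requires UV × UW = 0; each component is linear in p.
The x-component gives (32)p + (-352/3) = 0, so p = 11/3.
The remaining components then also vanish.

11/3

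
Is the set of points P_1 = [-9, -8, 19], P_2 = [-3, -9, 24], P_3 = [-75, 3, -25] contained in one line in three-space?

No

P_1P_2 = (6, -1, 5), P_1P_3 = (-66, 11, -44).
Comparing components 2 and 3: (-1)(-44) − (5)(11) = -11 ≠ 0, so P_1P_2 and P_1P_3 are not parallel and the points are not collinear.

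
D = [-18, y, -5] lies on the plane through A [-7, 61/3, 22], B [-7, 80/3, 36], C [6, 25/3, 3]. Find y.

The plane through A, B, C has equation (143/3)x + 182y − (247/3)z = 4667/3.
Substituting D: (182)y + (-1339/3) = 4667/3, so y = 11.

11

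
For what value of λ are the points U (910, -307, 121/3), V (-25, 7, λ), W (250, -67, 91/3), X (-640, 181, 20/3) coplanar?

68/3

Coplanarity ⇔ det[UV; UW; UX] = 0.
Expanding, this is linear in λ: (49920)λ + (-1131520) = 0.
So λ = 68/3.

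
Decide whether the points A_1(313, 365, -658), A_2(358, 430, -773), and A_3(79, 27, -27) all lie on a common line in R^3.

No

A_1A_2 = (45, 65, -115), A_1A_3 = (-234, -338, 631).
Comparing components 2 and 3: (65)(631) − (-115)(-338) = 2145 ≠ 0, so A_1A_2 and A_1A_3 are not parallel and the points are not collinear.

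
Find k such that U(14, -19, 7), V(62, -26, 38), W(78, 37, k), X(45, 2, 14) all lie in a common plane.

15

Normal to plane UVX: n = (-700, 625, 1225); plane equation n·P = -13100.
Requiring n·W = -13100: (1225)k + (-31475) = -13100.
So k = 15.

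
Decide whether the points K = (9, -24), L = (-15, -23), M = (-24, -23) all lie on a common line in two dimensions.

No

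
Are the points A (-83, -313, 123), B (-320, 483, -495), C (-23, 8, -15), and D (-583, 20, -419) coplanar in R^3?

The four points are coplanar iff the 3×3 determinant with rows AB, AC, AD is zero.
Rows: (-237, 796, -618), (60, 321, -138), (-500, 333, -542).
Expanding along the first row: (-237)(-128028) − (796)(-101520) + (-618)(180480) = -384084.
Nonzero ⇒ not coplanar.

No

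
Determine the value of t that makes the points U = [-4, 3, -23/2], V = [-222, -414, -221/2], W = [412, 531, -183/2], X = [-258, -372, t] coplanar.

Normal to plane UVW: n = (85632, -58624, 58368); plane equation n·P = -1189632.
Requiring n·X = -1189632: (58368)t + (-284928) = -1189632.
So t = -31/2.

-31/2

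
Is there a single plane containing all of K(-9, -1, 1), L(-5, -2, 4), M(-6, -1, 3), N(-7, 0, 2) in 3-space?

Yes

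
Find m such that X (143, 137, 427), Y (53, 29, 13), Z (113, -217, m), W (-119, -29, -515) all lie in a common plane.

Normal to plane XYW: n = (33012, 23688, -13356); plane equation n·P = 2262960.
Requiring n·Z = 2262960: (-13356)m + (-1409940) = 2262960.
So m = -275.

-275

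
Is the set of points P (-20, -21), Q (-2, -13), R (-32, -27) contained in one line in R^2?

PQ = (18, 8), PR = (-12, -6).
Twice the signed area of △PQR is (18)(-6) − (8)(-12) = -12.
The area is nonzero, so the three points are not collinear.

No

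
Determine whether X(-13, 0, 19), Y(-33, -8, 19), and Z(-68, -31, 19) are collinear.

No

XY = (-20, -8, 0), XZ = (-55, -31, 0).
Comparing components 1 and 2: (-20)(-31) − (-8)(-55) = 180 ≠ 0, so XY and XZ are not parallel and the points are not collinear.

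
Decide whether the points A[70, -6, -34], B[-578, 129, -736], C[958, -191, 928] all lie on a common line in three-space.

Yes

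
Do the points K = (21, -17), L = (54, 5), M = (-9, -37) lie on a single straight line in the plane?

KL = (33, 22), KM = (-30, -20).
Checking proportionality: KM = -10/11·KL, so the vectors are parallel and the points are collinear.

Yes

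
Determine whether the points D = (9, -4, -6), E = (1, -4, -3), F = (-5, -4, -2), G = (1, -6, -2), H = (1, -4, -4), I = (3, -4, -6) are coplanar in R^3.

No

The plane through D, E, F has normal n = DE × DF = (0, -10, 0) and equation n·P = 40.
Checking the remaining points: n·G = 60, n·H = 40, n·I = 40.
Since n·G = 60 ≠ 40, G is off the plane and the points are not all coplanar.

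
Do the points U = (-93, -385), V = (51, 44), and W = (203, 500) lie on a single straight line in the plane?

UV = (144, 429), UW = (296, 885).
det[UV; UW] = (144)(885) − (429)(296) = 456.
The determinant is nonzero, so they are not collinear.

No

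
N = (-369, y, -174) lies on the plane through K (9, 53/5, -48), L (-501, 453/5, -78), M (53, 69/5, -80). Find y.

501/5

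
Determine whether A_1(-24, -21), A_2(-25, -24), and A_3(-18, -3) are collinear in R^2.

Yes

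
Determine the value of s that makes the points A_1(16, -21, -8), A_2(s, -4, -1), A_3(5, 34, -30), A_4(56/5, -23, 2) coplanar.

Normal to plane A_1A_3A_4: n = (506, 1078/5, 286); plane equation n·P = 6402/5.
Requiring n·A_2 = 6402/5: (506)s + (-5742/5) = 6402/5.
So s = 24/5.

24/5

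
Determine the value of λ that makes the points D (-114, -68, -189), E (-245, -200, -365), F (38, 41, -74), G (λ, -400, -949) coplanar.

15

Coplanarity ⇔ det[DE; DF; DG] = 0.
Expanding, this is linear in λ: (4004)λ + (-60060) = 0.
So λ = 15.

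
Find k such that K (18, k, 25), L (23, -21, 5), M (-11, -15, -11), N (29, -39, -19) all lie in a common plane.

-6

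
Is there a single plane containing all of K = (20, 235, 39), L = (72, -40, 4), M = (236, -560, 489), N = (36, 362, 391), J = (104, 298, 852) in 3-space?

The plane through K, L, M has normal n = KL × KM = (-151575, -30960, 18060) and equation n·P = -9602760.
Checking the remaining points: n·N = -9602760, n·J = -9602760.
All equal -9602760, so all 5 points lie in one plane.

Yes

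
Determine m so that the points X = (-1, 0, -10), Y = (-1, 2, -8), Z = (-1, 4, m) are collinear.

-6

Collinearity requires XY × XZ = 0; each component is linear in m.
The x-component gives (2)m + (12) = 0, so m = -6.
The remaining components then also vanish.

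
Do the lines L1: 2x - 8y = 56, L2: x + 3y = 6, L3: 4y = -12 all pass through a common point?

Lines aᵢx + bᵢy = cᵢ with pairwise distinct directions are concurrent exactly when det[aᵢ bᵢ cᵢ] = 0.
Here the determinant is 8.
Nonzero, so no common point exists.

No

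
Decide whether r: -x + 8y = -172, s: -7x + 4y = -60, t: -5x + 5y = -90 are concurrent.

Yes

Lines aᵢx + bᵢy = cᵢ with pairwise distinct directions are concurrent exactly when det[aᵢ bᵢ cᵢ] = 0.
Here the determinant is 0.
It vanishes, so the lines are concurrent at (-4, -22).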